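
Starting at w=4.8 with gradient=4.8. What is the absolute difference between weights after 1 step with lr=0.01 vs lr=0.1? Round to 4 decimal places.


With lr=0.01: w_new = 4.8 - 0.01 * 4.8 = 4.752
With lr=0.1: w_new = 4.8 - 0.1 * 4.8 = 4.32
Absolute difference = |4.752 - 4.32|
= 0.4320

0.4320


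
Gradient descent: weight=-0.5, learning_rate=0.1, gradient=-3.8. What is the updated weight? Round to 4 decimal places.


w_new = w_old - lr * gradient
= -0.5 - 0.1 * -3.8
= -0.5 - (-0.38)
= -0.1200

-0.1200


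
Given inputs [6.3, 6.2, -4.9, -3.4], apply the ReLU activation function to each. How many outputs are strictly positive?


ReLU(x) = max(0, x) for each element:
ReLU(6.3) = 6.3
ReLU(6.2) = 6.2
ReLU(-4.9) = 0
ReLU(-3.4) = 0
Active neurons (>0): 2

2


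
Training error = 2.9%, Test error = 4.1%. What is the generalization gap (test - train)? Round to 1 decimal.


Generalization gap = test_error - train_error
= 4.1 - 2.9
= 1.2%
A small gap suggests good generalization.

1.2


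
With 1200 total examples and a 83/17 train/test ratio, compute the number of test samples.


Train samples = 1200 * 83% = 996
Test samples = 1200 - 996
= 204

204


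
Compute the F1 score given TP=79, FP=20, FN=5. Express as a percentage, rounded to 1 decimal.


Precision = TP / (TP + FP) = 79 / 99 = 0.798
Recall = TP / (TP + FN) = 79 / 84 = 0.9405
F1 = 2 * P * R / (P + R)
= 2 * 0.798 * 0.9405 / (0.798 + 0.9405)
= 1.501 / 1.7385
= 0.8634
As percentage: 86.3%

86.3


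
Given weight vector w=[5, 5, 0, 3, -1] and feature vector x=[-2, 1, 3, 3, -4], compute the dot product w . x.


Element-wise products:
5 * -2 = -10
5 * 1 = 5
0 * 3 = 0
3 * 3 = 9
-1 * -4 = 4
Sum = -10 + 5 + 0 + 9 + 4
= 8

8


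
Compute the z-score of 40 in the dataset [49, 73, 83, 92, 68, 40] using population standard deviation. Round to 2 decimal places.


Mean = (49 + 73 + 83 + 92 + 68 + 40) / 6 = 67.5
Variance = sum((x_i - mean)^2) / n = 328.25
Std = sqrt(328.25) = 18.1177
Z = (x - mean) / std
= (40 - 67.5) / 18.1177
= -27.5 / 18.1177
= -1.52

-1.52


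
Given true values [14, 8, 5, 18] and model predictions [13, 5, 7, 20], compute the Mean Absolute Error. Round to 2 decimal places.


Absolute errors: [1, 3, 2, 2]
Sum of absolute errors = 8
MAE = 8 / 4 = 2.00

2.00


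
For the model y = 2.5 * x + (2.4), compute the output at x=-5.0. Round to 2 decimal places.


y = 2.5 * -5.0 + (2.4)
= -12.5 + (2.4)
= -10.10

-10.10


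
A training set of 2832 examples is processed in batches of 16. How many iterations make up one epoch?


Iterations per epoch = dataset_size / batch_size
= 2832 / 16
= 177

177


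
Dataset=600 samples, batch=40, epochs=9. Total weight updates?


Iterations per epoch = 600 / 40 = 15
Total updates = iterations_per_epoch * epochs
= 15 * 9
= 135

135


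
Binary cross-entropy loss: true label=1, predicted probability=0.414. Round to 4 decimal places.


For y=1: Loss = -log(p)
= -log(0.414)
= -(-0.8819)
= 0.8819

0.8819


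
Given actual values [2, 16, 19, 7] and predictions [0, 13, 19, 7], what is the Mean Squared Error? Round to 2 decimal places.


Differences: [2, 3, 0, 0]
Squared errors: [4, 9, 0, 0]
Sum of squared errors = 13
MSE = 13 / 4 = 3.25

3.25


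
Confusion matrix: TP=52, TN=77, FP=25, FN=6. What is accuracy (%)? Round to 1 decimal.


Accuracy = (TP + TN) / (TP + TN + FP + FN) * 100
= (52 + 77) / (52 + 77 + 25 + 6)
= 129 / 160
= 0.8063
= 80.6%

80.6


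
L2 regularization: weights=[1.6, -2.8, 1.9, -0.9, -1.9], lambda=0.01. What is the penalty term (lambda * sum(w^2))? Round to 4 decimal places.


Squaring each weight:
1.6^2 = 2.56
(-2.8)^2 = 7.84
1.9^2 = 3.61
(-0.9)^2 = 0.81
(-1.9)^2 = 3.61
Sum of squares = 18.43
Penalty = 0.01 * 18.43 = 0.1843

0.1843


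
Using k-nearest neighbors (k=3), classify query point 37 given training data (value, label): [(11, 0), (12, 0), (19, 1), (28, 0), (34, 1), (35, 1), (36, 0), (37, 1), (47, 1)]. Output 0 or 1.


Distances from query 37:
Point 37 (class 1): distance = 0
Point 36 (class 0): distance = 1
Point 35 (class 1): distance = 2
K=3 nearest neighbors: classes = [1, 0, 1]
Votes for class 1: 2 / 3
Majority vote => class 1

1


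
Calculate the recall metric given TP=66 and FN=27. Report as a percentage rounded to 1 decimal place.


Recall = TP / (TP + FN) * 100
= 66 / (66 + 27)
= 66 / 93
= 0.7097
= 71.0%

71.0


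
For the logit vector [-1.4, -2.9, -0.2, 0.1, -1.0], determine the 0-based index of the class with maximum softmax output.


Softmax is a monotonic transformation, so it preserves the argmax.
We need to find the index of the maximum logit.
Index 0: -1.4
Index 1: -2.9
Index 2: -0.2
Index 3: 0.1
Index 4: -1.0
Maximum logit = 0.1 at index 3

3


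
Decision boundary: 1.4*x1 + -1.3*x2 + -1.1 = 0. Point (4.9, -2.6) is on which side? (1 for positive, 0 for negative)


Compute 1.4 * 4.9 + -1.3 * -2.6 + -1.1
= 6.86 + 3.38 + -1.1
= 9.14
Since 9.14 >= 0, the point is on the positive side.

1


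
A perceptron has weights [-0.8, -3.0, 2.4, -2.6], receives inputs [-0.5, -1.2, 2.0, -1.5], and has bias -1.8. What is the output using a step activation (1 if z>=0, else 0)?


z = w . x + b
= -0.8*-0.5 + -3.0*-1.2 + 2.4*2.0 + -2.6*-1.5 + -1.8
= 0.4 + 3.6 + 4.8 + 3.9 + -1.8
= 12.7 + -1.8
= 10.9
Since z = 10.9 >= 0, output = 1

1


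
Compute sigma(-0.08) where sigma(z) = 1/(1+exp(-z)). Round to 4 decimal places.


sigmoid(z) = 1 / (1 + exp(-z))
exp(-(-0.08)) = exp(0.08) = 1.0833
1 + 1.0833 = 2.0833
1 / 2.0833 = 0.4800

0.4800


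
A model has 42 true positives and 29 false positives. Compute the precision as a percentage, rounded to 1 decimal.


Precision = TP / (TP + FP) * 100
= 42 / (42 + 29)
= 42 / 71
= 0.5915
= 59.2%

59.2


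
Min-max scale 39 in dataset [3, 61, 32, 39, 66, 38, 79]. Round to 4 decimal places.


Min = 3, Max = 79
Range = 79 - 3 = 76
Scaled = (x - min) / (max - min)
= (39 - 3) / 76
= 36 / 76
= 0.4737

0.4737


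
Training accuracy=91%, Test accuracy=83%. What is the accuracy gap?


Gap = train_accuracy - test_accuracy
= 91 - 83
= 8%
This moderate gap may indicate mild overfitting.

8


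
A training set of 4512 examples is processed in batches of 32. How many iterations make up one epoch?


Iterations per epoch = dataset_size / batch_size
= 4512 / 32
= 141

141


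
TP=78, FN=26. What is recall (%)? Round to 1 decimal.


Recall = TP / (TP + FN) * 100
= 78 / (78 + 26)
= 78 / 104
= 0.75
= 75.0%

75.0


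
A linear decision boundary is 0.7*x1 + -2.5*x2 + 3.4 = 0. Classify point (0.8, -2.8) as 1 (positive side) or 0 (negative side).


Compute 0.7 * 0.8 + -2.5 * -2.8 + 3.4
= 0.56 + 7.0 + 3.4
= 10.96
Since 10.96 >= 0, the point is on the positive side.

1


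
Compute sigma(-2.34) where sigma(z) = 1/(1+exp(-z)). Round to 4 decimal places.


sigmoid(z) = 1 / (1 + exp(-z))
exp(-(-2.34)) = exp(2.34) = 10.3812
1 + 10.3812 = 11.3812
1 / 11.3812 = 0.0879

0.0879


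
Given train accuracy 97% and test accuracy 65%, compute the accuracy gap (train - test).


Gap = train_accuracy - test_accuracy
= 97 - 65
= 32%
This large gap strongly indicates overfitting.

32


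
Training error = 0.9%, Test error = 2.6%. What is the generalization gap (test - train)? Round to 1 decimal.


Generalization gap = test_error - train_error
= 2.6 - 0.9
= 1.7%
A small gap suggests good generalization.

1.7


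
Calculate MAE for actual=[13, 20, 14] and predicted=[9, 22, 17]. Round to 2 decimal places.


Absolute errors: [4, 2, 3]
Sum of absolute errors = 9
MAE = 9 / 3 = 3.00

3.00


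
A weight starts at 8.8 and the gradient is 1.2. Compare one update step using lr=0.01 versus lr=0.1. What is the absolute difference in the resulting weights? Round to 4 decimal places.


With lr=0.01: w_new = 8.8 - 0.01 * 1.2 = 8.788
With lr=0.1: w_new = 8.8 - 0.1 * 1.2 = 8.68
Absolute difference = |8.788 - 8.68|
= 0.1080

0.1080


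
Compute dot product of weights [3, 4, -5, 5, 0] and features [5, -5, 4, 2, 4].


Element-wise products:
3 * 5 = 15
4 * -5 = -20
-5 * 4 = -20
5 * 2 = 10
0 * 4 = 0
Sum = 15 + -20 + -20 + 10 + 0
= -15

-15


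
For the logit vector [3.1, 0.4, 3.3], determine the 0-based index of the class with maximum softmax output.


Softmax is a monotonic transformation, so it preserves the argmax.
We need to find the index of the maximum logit.
Index 0: 3.1
Index 1: 0.4
Index 2: 3.3
Maximum logit = 3.3 at index 2

2


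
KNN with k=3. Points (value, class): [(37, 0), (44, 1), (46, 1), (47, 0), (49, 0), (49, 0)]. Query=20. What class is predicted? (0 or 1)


Distances from query 20:
Point 37 (class 0): distance = 17
Point 44 (class 1): distance = 24
Point 46 (class 1): distance = 26
K=3 nearest neighbors: classes = [0, 1, 1]
Votes for class 1: 2 / 3
Majority vote => class 1

1


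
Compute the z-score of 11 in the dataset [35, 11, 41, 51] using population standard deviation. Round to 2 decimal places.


Mean = (35 + 11 + 41 + 51) / 4 = 34.5
Variance = sum((x_i - mean)^2) / n = 216.75
Std = sqrt(216.75) = 14.7224
Z = (x - mean) / std
= (11 - 34.5) / 14.7224
= -23.5 / 14.7224
= -1.60

-1.60


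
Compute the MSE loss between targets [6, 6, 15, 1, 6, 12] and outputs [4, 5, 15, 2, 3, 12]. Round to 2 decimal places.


Differences: [2, 1, 0, -1, 3, 0]
Squared errors: [4, 1, 0, 1, 9, 0]
Sum of squared errors = 15
MSE = 15 / 6 = 2.50

2.50


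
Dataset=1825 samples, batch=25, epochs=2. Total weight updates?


Iterations per epoch = 1825 / 25 = 73
Total updates = iterations_per_epoch * epochs
= 73 * 2
= 146

146


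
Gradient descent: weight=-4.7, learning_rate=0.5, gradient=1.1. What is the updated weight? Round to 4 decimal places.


w_new = w_old - lr * gradient
= -4.7 - 0.5 * 1.1
= -4.7 - (0.55)
= -5.2500

-5.2500


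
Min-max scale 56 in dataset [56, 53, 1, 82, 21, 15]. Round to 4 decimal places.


Min = 1, Max = 82
Range = 82 - 1 = 81
Scaled = (x - min) / (max - min)
= (56 - 1) / 81
= 55 / 81
= 0.6790

0.6790


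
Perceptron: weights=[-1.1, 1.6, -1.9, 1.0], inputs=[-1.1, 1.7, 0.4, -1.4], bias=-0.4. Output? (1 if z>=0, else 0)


z = w . x + b
= -1.1*-1.1 + 1.6*1.7 + -1.9*0.4 + 1.0*-1.4 + -0.4
= 1.21 + 2.72 + -0.76 + -1.4 + -0.4
= 1.77 + -0.4
= 1.37
Since z = 1.37 >= 0, output = 1

1


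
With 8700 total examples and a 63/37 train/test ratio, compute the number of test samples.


Train samples = 8700 * 63% = 5481
Test samples = 8700 - 5481
= 3219

3219


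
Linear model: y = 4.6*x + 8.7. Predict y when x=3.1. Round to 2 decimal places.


y = 4.6 * 3.1 + (8.7)
= 14.26 + (8.7)
= 22.96

22.96


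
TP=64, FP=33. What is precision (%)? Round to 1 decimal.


Precision = TP / (TP + FP) * 100
= 64 / (64 + 33)
= 64 / 97
= 0.6598
= 66.0%

66.0


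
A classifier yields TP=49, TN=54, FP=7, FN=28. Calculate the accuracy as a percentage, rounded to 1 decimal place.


Accuracy = (TP + TN) / (TP + TN + FP + FN) * 100
= (49 + 54) / (49 + 54 + 7 + 28)
= 103 / 138
= 0.7464
= 74.6%

74.6


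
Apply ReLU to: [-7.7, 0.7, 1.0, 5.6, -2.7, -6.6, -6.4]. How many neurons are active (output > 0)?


ReLU(x) = max(0, x) for each element:
ReLU(-7.7) = 0
ReLU(0.7) = 0.7
ReLU(1.0) = 1.0
ReLU(5.6) = 5.6
ReLU(-2.7) = 0
ReLU(-6.6) = 0
ReLU(-6.4) = 0
Active neurons (>0): 3

3


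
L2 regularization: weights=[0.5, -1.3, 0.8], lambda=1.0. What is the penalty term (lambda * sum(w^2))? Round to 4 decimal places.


Squaring each weight:
0.5^2 = 0.25
(-1.3)^2 = 1.69
0.8^2 = 0.64
Sum of squares = 2.58
Penalty = 1.0 * 2.58 = 2.5800

2.5800


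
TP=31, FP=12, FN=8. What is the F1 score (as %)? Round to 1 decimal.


Precision = TP / (TP + FP) = 31 / 43 = 0.7209
Recall = TP / (TP + FN) = 31 / 39 = 0.7949
F1 = 2 * P * R / (P + R)
= 2 * 0.7209 * 0.7949 / (0.7209 + 0.7949)
= 1.1461 / 1.5158
= 0.7561
As percentage: 75.6%

75.6


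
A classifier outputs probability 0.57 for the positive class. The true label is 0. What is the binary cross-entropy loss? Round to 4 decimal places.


For y=0: Loss = -log(1-p)
= -log(1 - 0.57)
= -log(0.43)
= -(-0.844)
= 0.8440

0.8440


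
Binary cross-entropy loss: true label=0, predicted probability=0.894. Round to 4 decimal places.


For y=0: Loss = -log(1-p)
= -log(1 - 0.894)
= -log(0.106)
= -(-2.2443)
= 2.2443

2.2443


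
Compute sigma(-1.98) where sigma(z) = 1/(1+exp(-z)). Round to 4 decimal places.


sigmoid(z) = 1 / (1 + exp(-z))
exp(-(-1.98)) = exp(1.98) = 7.2427
1 + 7.2427 = 8.2427
1 / 8.2427 = 0.1213

0.1213


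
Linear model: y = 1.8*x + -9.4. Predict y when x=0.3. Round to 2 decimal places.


y = 1.8 * 0.3 + (-9.4)
= 0.54 + (-9.4)
= -8.86

-8.86


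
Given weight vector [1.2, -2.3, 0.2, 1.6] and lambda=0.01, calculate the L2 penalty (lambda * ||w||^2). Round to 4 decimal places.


Squaring each weight:
1.2^2 = 1.44
(-2.3)^2 = 5.29
0.2^2 = 0.04
1.6^2 = 2.56
Sum of squares = 9.33
Penalty = 0.01 * 9.33 = 0.0933

0.0933


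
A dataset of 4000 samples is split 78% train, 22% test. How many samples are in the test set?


Train samples = 4000 * 78% = 3120
Test samples = 4000 - 3120
= 880

880


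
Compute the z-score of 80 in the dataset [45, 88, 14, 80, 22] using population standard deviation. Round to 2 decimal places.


Mean = (45 + 88 + 14 + 80 + 22) / 5 = 49.8
Variance = sum((x_i - mean)^2) / n = 889.76
Std = sqrt(889.76) = 29.8288
Z = (x - mean) / std
= (80 - 49.8) / 29.8288
= 30.2 / 29.8288
= 1.01

1.01


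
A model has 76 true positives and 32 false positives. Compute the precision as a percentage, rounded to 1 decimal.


Precision = TP / (TP + FP) * 100
= 76 / (76 + 32)
= 76 / 108
= 0.7037
= 70.4%

70.4


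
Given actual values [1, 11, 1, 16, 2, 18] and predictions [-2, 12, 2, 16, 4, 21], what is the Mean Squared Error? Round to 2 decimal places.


Differences: [3, -1, -1, 0, -2, -3]
Squared errors: [9, 1, 1, 0, 4, 9]
Sum of squared errors = 24
MSE = 24 / 6 = 4.00

4.00


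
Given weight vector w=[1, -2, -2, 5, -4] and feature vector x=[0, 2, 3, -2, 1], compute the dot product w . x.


Element-wise products:
1 * 0 = 0
-2 * 2 = -4
-2 * 3 = -6
5 * -2 = -10
-4 * 1 = -4
Sum = 0 + -4 + -6 + -10 + -4
= -24

-24


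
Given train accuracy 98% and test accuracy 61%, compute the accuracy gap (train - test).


Gap = train_accuracy - test_accuracy
= 98 - 61
= 37%
This large gap strongly indicates overfitting.

37


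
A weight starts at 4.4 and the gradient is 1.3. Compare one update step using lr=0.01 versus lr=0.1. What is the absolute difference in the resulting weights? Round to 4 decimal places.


With lr=0.01: w_new = 4.4 - 0.01 * 1.3 = 4.387
With lr=0.1: w_new = 4.4 - 0.1 * 1.3 = 4.27
Absolute difference = |4.387 - 4.27|
= 0.1170

0.1170


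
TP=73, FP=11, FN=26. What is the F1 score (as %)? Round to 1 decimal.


Precision = TP / (TP + FP) = 73 / 84 = 0.869
Recall = TP / (TP + FN) = 73 / 99 = 0.7374
F1 = 2 * P * R / (P + R)
= 2 * 0.869 * 0.7374 / (0.869 + 0.7374)
= 1.2816 / 1.6064
= 0.7978
As percentage: 79.8%

79.8


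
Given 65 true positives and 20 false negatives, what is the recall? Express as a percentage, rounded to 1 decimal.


Recall = TP / (TP + FN) * 100
= 65 / (65 + 20)
= 65 / 85
= 0.7647
= 76.5%

76.5


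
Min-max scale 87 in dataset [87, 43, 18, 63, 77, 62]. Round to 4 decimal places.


Min = 18, Max = 87
Range = 87 - 18 = 69
Scaled = (x - min) / (max - min)
= (87 - 18) / 69
= 69 / 69
= 1.0000

1.0000


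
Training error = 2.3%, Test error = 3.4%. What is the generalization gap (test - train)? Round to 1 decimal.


Generalization gap = test_error - train_error
= 3.4 - 2.3
= 1.1%
A small gap suggests good generalization.

1.1


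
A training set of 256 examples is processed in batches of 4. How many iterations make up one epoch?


Iterations per epoch = dataset_size / batch_size
= 256 / 4
= 64

64


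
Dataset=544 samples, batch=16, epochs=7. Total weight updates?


Iterations per epoch = 544 / 16 = 34
Total updates = iterations_per_epoch * epochs
= 34 * 7
= 238

238


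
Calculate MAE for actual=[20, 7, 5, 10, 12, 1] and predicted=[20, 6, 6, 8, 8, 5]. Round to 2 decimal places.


Absolute errors: [0, 1, 1, 2, 4, 4]
Sum of absolute errors = 12
MAE = 12 / 6 = 2.00

2.00


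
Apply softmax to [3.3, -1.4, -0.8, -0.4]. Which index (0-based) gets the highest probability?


Softmax is a monotonic transformation, so it preserves the argmax.
We need to find the index of the maximum logit.
Index 0: 3.3
Index 1: -1.4
Index 2: -0.8
Index 3: -0.4
Maximum logit = 3.3 at index 0

0


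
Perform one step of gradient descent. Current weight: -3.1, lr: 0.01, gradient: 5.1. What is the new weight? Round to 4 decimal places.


w_new = w_old - lr * gradient
= -3.1 - 0.01 * 5.1
= -3.1 - (0.051)
= -3.1510

-3.1510


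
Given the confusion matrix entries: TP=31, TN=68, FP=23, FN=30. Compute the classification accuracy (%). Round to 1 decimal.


Accuracy = (TP + TN) / (TP + TN + FP + FN) * 100
= (31 + 68) / (31 + 68 + 23 + 30)
= 99 / 152
= 0.6513
= 65.1%

65.1


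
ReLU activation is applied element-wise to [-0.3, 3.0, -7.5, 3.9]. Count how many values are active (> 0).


ReLU(x) = max(0, x) for each element:
ReLU(-0.3) = 0
ReLU(3.0) = 3.0
ReLU(-7.5) = 0
ReLU(3.9) = 3.9
Active neurons (>0): 2

2


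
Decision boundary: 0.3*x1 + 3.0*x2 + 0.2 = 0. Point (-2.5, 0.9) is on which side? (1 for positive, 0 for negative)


Compute 0.3 * -2.5 + 3.0 * 0.9 + 0.2
= -0.75 + 2.7 + 0.2
= 2.15
Since 2.15 >= 0, the point is on the positive side.

1


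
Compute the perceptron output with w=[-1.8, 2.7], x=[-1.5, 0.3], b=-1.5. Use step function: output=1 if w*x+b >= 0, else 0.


z = w . x + b
= -1.8*-1.5 + 2.7*0.3 + -1.5
= 2.7 + 0.81 + -1.5
= 3.51 + -1.5
= 2.01
Since z = 2.01 >= 0, output = 1

1


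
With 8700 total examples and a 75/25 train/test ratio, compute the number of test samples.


Train samples = 8700 * 75% = 6525
Test samples = 8700 - 6525
= 2175

2175


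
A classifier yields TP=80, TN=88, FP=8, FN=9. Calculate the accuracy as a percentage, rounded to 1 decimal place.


Accuracy = (TP + TN) / (TP + TN + FP + FN) * 100
= (80 + 88) / (80 + 88 + 8 + 9)
= 168 / 185
= 0.9081
= 90.8%

90.8


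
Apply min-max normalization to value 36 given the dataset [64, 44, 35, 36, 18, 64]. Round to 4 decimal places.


Min = 18, Max = 64
Range = 64 - 18 = 46
Scaled = (x - min) / (max - min)
= (36 - 18) / 46
= 18 / 46
= 0.3913

0.3913


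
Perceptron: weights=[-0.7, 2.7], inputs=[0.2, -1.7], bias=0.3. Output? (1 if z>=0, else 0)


z = w . x + b
= -0.7*0.2 + 2.7*-1.7 + 0.3
= -0.14 + -4.59 + 0.3
= -4.73 + 0.3
= -4.43
Since z = -4.43 < 0, output = 0

0


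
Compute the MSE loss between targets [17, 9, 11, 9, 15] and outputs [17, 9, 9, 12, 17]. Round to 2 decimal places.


Differences: [0, 0, 2, -3, -2]
Squared errors: [0, 0, 4, 9, 4]
Sum of squared errors = 17
MSE = 17 / 5 = 3.40

3.40


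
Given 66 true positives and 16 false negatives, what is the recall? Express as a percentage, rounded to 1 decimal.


Recall = TP / (TP + FN) * 100
= 66 / (66 + 16)
= 66 / 82
= 0.8049
= 80.5%

80.5


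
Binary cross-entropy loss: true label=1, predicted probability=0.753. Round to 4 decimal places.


For y=1: Loss = -log(p)
= -log(0.753)
= -(-0.2837)
= 0.2837

0.2837


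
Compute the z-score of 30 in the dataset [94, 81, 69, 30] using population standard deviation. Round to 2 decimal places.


Mean = (94 + 81 + 69 + 30) / 4 = 68.5
Variance = sum((x_i - mean)^2) / n = 572.25
Std = sqrt(572.25) = 23.9217
Z = (x - mean) / std
= (30 - 68.5) / 23.9217
= -38.5 / 23.9217
= -1.61

-1.61


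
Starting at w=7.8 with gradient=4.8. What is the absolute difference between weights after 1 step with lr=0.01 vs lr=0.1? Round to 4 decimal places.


With lr=0.01: w_new = 7.8 - 0.01 * 4.8 = 7.752
With lr=0.1: w_new = 7.8 - 0.1 * 4.8 = 7.32
Absolute difference = |7.752 - 7.32|
= 0.4320

0.4320


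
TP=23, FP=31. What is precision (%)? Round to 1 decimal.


Precision = TP / (TP + FP) * 100
= 23 / (23 + 31)
= 23 / 54
= 0.4259
= 42.6%

42.6


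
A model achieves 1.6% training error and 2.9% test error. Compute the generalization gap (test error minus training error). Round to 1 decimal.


Generalization gap = test_error - train_error
= 2.9 - 1.6
= 1.3%
A small gap suggests good generalization.

1.3


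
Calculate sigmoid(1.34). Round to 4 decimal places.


sigmoid(z) = 1 / (1 + exp(-z))
exp(-(1.34)) = exp(-1.34) = 0.2618
1 + 0.2618 = 1.2618
1 / 1.2618 = 0.7925

0.7925


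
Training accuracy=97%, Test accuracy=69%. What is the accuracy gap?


Gap = train_accuracy - test_accuracy
= 97 - 69
= 28%
This large gap strongly indicates overfitting.

28


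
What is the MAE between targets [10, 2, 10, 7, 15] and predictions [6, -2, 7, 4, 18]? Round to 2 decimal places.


Absolute errors: [4, 4, 3, 3, 3]
Sum of absolute errors = 17
MAE = 17 / 5 = 3.40

3.40


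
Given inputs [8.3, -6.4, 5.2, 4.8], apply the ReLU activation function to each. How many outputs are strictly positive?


ReLU(x) = max(0, x) for each element:
ReLU(8.3) = 8.3
ReLU(-6.4) = 0
ReLU(5.2) = 5.2
ReLU(4.8) = 4.8
Active neurons (>0): 3

3


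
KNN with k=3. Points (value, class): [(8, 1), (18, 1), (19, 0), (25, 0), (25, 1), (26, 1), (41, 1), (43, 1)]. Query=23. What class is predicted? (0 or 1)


Distances from query 23:
Point 25 (class 0): distance = 2
Point 25 (class 1): distance = 2
Point 26 (class 1): distance = 3
K=3 nearest neighbors: classes = [0, 1, 1]
Votes for class 1: 2 / 3
Majority vote => class 1

1


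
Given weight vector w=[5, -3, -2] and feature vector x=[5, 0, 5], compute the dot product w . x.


Element-wise products:
5 * 5 = 25
-3 * 0 = 0
-2 * 5 = -10
Sum = 25 + 0 + -10
= 15

15


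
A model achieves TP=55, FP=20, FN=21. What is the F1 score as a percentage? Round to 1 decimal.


Precision = TP / (TP + FP) = 55 / 75 = 0.7333
Recall = TP / (TP + FN) = 55 / 76 = 0.7237
F1 = 2 * P * R / (P + R)
= 2 * 0.7333 * 0.7237 / (0.7333 + 0.7237)
= 1.0614 / 1.457
= 0.7285
As percentage: 72.8%

72.8


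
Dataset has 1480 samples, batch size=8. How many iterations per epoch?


Iterations per epoch = dataset_size / batch_size
= 1480 / 8
= 185

185


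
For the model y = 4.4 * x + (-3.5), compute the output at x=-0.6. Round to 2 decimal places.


y = 4.4 * -0.6 + (-3.5)
= -2.64 + (-3.5)
= -6.14

-6.14


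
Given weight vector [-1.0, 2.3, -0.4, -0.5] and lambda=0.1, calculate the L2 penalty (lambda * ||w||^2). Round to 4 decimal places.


Squaring each weight:
(-1.0)^2 = 1.0
2.3^2 = 5.29
(-0.4)^2 = 0.16
(-0.5)^2 = 0.25
Sum of squares = 6.7
Penalty = 0.1 * 6.7 = 0.6700

0.6700


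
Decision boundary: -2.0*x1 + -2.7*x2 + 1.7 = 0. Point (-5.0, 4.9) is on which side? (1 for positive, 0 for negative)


Compute -2.0 * -5.0 + -2.7 * 4.9 + 1.7
= 10.0 + -13.23 + 1.7
= -1.53
Since -1.53 < 0, the point is on the negative side.

0


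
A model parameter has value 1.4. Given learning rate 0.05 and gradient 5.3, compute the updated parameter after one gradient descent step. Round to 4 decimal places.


w_new = w_old - lr * gradient
= 1.4 - 0.05 * 5.3
= 1.4 - (0.265)
= 1.1350

1.1350


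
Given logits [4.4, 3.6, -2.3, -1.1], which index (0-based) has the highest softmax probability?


Softmax is a monotonic transformation, so it preserves the argmax.
We need to find the index of the maximum logit.
Index 0: 4.4
Index 1: 3.6
Index 2: -2.3
Index 3: -1.1
Maximum logit = 4.4 at index 0

0


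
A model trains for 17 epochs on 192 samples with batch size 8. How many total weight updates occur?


Iterations per epoch = 192 / 8 = 24
Total updates = iterations_per_epoch * epochs
= 24 * 17
= 408

408


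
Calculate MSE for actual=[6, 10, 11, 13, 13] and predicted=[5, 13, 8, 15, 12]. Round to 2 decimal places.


Differences: [1, -3, 3, -2, 1]
Squared errors: [1, 9, 9, 4, 1]
Sum of squared errors = 24
MSE = 24 / 5 = 4.80

4.80


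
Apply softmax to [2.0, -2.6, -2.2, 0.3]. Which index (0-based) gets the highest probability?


Softmax is a monotonic transformation, so it preserves the argmax.
We need to find the index of the maximum logit.
Index 0: 2.0
Index 1: -2.6
Index 2: -2.2
Index 3: 0.3
Maximum logit = 2.0 at index 0

0


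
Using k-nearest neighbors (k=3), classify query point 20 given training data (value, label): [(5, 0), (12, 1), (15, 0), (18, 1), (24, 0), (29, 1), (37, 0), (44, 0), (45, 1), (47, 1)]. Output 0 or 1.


Distances from query 20:
Point 18 (class 1): distance = 2
Point 24 (class 0): distance = 4
Point 15 (class 0): distance = 5
K=3 nearest neighbors: classes = [1, 0, 0]
Votes for class 1: 1 / 3
Majority vote => class 0

0


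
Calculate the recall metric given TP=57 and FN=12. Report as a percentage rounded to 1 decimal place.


Recall = TP / (TP + FN) * 100
= 57 / (57 + 12)
= 57 / 69
= 0.8261
= 82.6%

82.6


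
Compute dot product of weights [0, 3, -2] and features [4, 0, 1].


Element-wise products:
0 * 4 = 0
3 * 0 = 0
-2 * 1 = -2
Sum = 0 + 0 + -2
= -2

-2


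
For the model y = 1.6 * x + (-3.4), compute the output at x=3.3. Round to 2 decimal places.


y = 1.6 * 3.3 + (-3.4)
= 5.28 + (-3.4)
= 1.88

1.88


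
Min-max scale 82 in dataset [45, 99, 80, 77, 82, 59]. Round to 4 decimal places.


Min = 45, Max = 99
Range = 99 - 45 = 54
Scaled = (x - min) / (max - min)
= (82 - 45) / 54
= 37 / 54
= 0.6852

0.6852


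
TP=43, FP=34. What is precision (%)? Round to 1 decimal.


Precision = TP / (TP + FP) * 100
= 43 / (43 + 34)
= 43 / 77
= 0.5584
= 55.8%

55.8


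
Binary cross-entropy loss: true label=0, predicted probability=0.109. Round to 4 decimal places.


For y=0: Loss = -log(1-p)
= -log(1 - 0.109)
= -log(0.891)
= -(-0.1154)
= 0.1154

0.1154


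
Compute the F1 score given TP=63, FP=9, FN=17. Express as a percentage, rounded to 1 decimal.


Precision = TP / (TP + FP) = 63 / 72 = 0.875
Recall = TP / (TP + FN) = 63 / 80 = 0.7875
F1 = 2 * P * R / (P + R)
= 2 * 0.875 * 0.7875 / (0.875 + 0.7875)
= 1.3781 / 1.6625
= 0.8289
As percentage: 82.9%

82.9


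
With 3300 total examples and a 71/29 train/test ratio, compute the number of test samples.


Train samples = 3300 * 71% = 2343
Test samples = 3300 - 2343
= 957

957


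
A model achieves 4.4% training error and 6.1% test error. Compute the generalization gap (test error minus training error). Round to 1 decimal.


Generalization gap = test_error - train_error
= 6.1 - 4.4
= 1.7%
A small gap suggests good generalization.

1.7


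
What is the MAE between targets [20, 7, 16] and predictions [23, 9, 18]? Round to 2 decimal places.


Absolute errors: [3, 2, 2]
Sum of absolute errors = 7
MAE = 7 / 3 = 2.33

2.33


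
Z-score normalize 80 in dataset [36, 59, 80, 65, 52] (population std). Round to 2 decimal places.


Mean = (36 + 59 + 80 + 65 + 52) / 5 = 58.4
Variance = sum((x_i - mean)^2) / n = 210.64
Std = sqrt(210.64) = 14.5134
Z = (x - mean) / std
= (80 - 58.4) / 14.5134
= 21.6 / 14.5134
= 1.49

1.49


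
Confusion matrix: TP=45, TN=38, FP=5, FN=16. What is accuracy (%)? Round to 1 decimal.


Accuracy = (TP + TN) / (TP + TN + FP + FN) * 100
= (45 + 38) / (45 + 38 + 5 + 16)
= 83 / 104
= 0.7981
= 79.8%

79.8


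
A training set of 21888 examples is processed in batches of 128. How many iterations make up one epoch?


Iterations per epoch = dataset_size / batch_size
= 21888 / 128
= 171

171


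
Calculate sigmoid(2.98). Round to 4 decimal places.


sigmoid(z) = 1 / (1 + exp(-z))
exp(-(2.98)) = exp(-2.98) = 0.0508
1 + 0.0508 = 1.0508
1 / 1.0508 = 0.9517

0.9517


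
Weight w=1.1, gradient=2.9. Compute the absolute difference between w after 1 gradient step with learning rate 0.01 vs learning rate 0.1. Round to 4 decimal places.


With lr=0.01: w_new = 1.1 - 0.01 * 2.9 = 1.071
With lr=0.1: w_new = 1.1 - 0.1 * 2.9 = 0.81
Absolute difference = |1.071 - 0.81|
= 0.2610

0.2610


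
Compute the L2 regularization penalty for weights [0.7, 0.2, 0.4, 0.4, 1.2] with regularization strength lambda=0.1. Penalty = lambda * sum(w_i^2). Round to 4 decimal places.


Squaring each weight:
0.7^2 = 0.49
0.2^2 = 0.04
0.4^2 = 0.16
0.4^2 = 0.16
1.2^2 = 1.44
Sum of squares = 2.29
Penalty = 0.1 * 2.29 = 0.2290

0.2290


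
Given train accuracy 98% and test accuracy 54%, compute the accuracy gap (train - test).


Gap = train_accuracy - test_accuracy
= 98 - 54
= 44%
This large gap strongly indicates overfitting.

44


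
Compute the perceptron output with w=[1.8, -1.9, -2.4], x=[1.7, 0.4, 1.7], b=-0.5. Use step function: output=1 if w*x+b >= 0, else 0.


z = w . x + b
= 1.8*1.7 + -1.9*0.4 + -2.4*1.7 + -0.5
= 3.06 + -0.76 + -4.08 + -0.5
= -1.78 + -0.5
= -2.28
Since z = -2.28 < 0, output = 0

0


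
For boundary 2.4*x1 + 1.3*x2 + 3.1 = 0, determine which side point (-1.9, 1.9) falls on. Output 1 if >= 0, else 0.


Compute 2.4 * -1.9 + 1.3 * 1.9 + 3.1
= -4.56 + 2.47 + 3.1
= 1.01
Since 1.01 >= 0, the point is on the positive side.

1


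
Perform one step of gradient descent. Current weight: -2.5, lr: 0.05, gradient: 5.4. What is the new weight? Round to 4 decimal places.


w_new = w_old - lr * gradient
= -2.5 - 0.05 * 5.4
= -2.5 - (0.27)
= -2.7700

-2.7700


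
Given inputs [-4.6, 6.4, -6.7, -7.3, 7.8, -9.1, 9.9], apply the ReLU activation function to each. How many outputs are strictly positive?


ReLU(x) = max(0, x) for each element:
ReLU(-4.6) = 0
ReLU(6.4) = 6.4
ReLU(-6.7) = 0
ReLU(-7.3) = 0
ReLU(7.8) = 7.8
ReLU(-9.1) = 0
ReLU(9.9) = 9.9
Active neurons (>0): 3

3


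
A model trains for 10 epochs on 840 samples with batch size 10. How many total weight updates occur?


Iterations per epoch = 840 / 10 = 84
Total updates = iterations_per_epoch * epochs
= 84 * 10
= 840

840


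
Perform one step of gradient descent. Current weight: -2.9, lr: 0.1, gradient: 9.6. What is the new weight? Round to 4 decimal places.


w_new = w_old - lr * gradient
= -2.9 - 0.1 * 9.6
= -2.9 - (0.96)
= -3.8600

-3.8600


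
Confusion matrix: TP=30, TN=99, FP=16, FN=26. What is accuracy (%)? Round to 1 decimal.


Accuracy = (TP + TN) / (TP + TN + FP + FN) * 100
= (30 + 99) / (30 + 99 + 16 + 26)
= 129 / 171
= 0.7544
= 75.4%

75.4


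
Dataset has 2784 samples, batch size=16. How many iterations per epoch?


Iterations per epoch = dataset_size / batch_size
= 2784 / 16
= 174

174


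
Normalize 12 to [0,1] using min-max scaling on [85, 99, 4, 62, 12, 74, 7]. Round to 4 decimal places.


Min = 4, Max = 99
Range = 99 - 4 = 95
Scaled = (x - min) / (max - min)
= (12 - 4) / 95
= 8 / 95
= 0.0842

0.0842


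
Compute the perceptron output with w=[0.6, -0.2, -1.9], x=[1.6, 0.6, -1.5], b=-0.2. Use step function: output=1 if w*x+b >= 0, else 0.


z = w . x + b
= 0.6*1.6 + -0.2*0.6 + -1.9*-1.5 + -0.2
= 0.96 + -0.12 + 2.85 + -0.2
= 3.69 + -0.2
= 3.49
Since z = 3.49 >= 0, output = 1

1


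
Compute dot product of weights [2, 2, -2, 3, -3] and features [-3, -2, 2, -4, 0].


Element-wise products:
2 * -3 = -6
2 * -2 = -4
-2 * 2 = -4
3 * -4 = -12
-3 * 0 = 0
Sum = -6 + -4 + -4 + -12 + 0
= -26

-26


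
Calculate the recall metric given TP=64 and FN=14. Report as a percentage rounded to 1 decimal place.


Recall = TP / (TP + FN) * 100
= 64 / (64 + 14)
= 64 / 78
= 0.8205
= 82.1%

82.1


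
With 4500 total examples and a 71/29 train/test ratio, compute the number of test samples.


Train samples = 4500 * 71% = 3195
Test samples = 4500 - 3195
= 1305

1305


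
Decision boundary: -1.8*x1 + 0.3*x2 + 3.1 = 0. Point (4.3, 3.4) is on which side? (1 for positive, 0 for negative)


Compute -1.8 * 4.3 + 0.3 * 3.4 + 3.1
= -7.74 + 1.02 + 3.1
= -3.62
Since -3.62 < 0, the point is on the negative side.

0


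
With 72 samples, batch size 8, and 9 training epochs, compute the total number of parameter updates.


Iterations per epoch = 72 / 8 = 9
Total updates = iterations_per_epoch * epochs
= 9 * 9
= 81

81


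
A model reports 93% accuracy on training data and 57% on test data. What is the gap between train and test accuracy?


Gap = train_accuracy - test_accuracy
= 93 - 57
= 36%
This large gap strongly indicates overfitting.

36


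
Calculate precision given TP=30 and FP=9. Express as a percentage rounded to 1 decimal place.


Precision = TP / (TP + FP) * 100
= 30 / (30 + 9)
= 30 / 39
= 0.7692
= 76.9%

76.9


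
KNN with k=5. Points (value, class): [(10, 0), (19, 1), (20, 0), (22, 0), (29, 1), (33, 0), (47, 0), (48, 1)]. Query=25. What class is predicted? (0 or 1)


Distances from query 25:
Point 22 (class 0): distance = 3
Point 29 (class 1): distance = 4
Point 20 (class 0): distance = 5
Point 19 (class 1): distance = 6
Point 33 (class 0): distance = 8
K=5 nearest neighbors: classes = [0, 1, 0, 1, 0]
Votes for class 1: 2 / 5
Majority vote => class 0

0


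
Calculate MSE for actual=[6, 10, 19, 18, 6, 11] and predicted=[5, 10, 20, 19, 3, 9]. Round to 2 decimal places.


Differences: [1, 0, -1, -1, 3, 2]
Squared errors: [1, 0, 1, 1, 9, 4]
Sum of squared errors = 16
MSE = 16 / 6 = 2.67

2.67


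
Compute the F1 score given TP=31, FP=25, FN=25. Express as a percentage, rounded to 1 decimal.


Precision = TP / (TP + FP) = 31 / 56 = 0.5536
Recall = TP / (TP + FN) = 31 / 56 = 0.5536
F1 = 2 * P * R / (P + R)
= 2 * 0.5536 * 0.5536 / (0.5536 + 0.5536)
= 0.6129 / 1.1071
= 0.5536
As percentage: 55.4%

55.4


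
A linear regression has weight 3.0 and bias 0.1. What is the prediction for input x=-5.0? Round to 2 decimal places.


y = 3.0 * -5.0 + (0.1)
= -15.0 + (0.1)
= -14.90

-14.90


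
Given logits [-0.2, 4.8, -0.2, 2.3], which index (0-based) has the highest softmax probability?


Softmax is a monotonic transformation, so it preserves the argmax.
We need to find the index of the maximum logit.
Index 0: -0.2
Index 1: 4.8
Index 2: -0.2
Index 3: 2.3
Maximum logit = 4.8 at index 1

1


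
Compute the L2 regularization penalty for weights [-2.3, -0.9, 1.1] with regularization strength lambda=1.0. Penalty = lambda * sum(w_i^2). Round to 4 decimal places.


Squaring each weight:
(-2.3)^2 = 5.29
(-0.9)^2 = 0.81
1.1^2 = 1.21
Sum of squares = 7.31
Penalty = 1.0 * 7.31 = 7.3100

7.3100


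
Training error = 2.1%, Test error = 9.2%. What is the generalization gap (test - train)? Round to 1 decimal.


Generalization gap = test_error - train_error
= 9.2 - 2.1
= 7.1%
A moderate gap.

7.1


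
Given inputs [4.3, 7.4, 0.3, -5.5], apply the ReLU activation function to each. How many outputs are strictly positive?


ReLU(x) = max(0, x) for each element:
ReLU(4.3) = 4.3
ReLU(7.4) = 7.4
ReLU(0.3) = 0.3
ReLU(-5.5) = 0
Active neurons (>0): 3

3


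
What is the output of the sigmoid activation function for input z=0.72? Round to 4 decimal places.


sigmoid(z) = 1 / (1 + exp(-z))
exp(-(0.72)) = exp(-0.72) = 0.4868
1 + 0.4868 = 1.4868
1 / 1.4868 = 0.6726

0.6726


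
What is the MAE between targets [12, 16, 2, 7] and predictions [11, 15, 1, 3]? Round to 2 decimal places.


Absolute errors: [1, 1, 1, 4]
Sum of absolute errors = 7
MAE = 7 / 4 = 1.75

1.75


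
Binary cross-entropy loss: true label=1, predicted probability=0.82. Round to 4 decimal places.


For y=1: Loss = -log(p)
= -log(0.82)
= -(-0.1985)
= 0.1985

0.1985


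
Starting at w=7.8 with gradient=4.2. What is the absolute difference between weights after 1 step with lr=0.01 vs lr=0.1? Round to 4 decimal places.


With lr=0.01: w_new = 7.8 - 0.01 * 4.2 = 7.758
With lr=0.1: w_new = 7.8 - 0.1 * 4.2 = 7.38
Absolute difference = |7.758 - 7.38|
= 0.3780

0.3780


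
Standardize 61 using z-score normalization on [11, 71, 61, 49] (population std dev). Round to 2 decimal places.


Mean = (11 + 71 + 61 + 49) / 4 = 48.0
Variance = sum((x_i - mean)^2) / n = 517.0
Std = sqrt(517.0) = 22.7376
Z = (x - mean) / std
= (61 - 48.0) / 22.7376
= 13.0 / 22.7376
= 0.57

0.57


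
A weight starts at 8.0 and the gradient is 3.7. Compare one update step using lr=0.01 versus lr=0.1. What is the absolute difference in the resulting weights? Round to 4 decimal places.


With lr=0.01: w_new = 8.0 - 0.01 * 3.7 = 7.963
With lr=0.1: w_new = 8.0 - 0.1 * 3.7 = 7.63
Absolute difference = |7.963 - 7.63|
= 0.3330

0.3330


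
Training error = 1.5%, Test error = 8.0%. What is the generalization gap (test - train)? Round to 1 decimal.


Generalization gap = test_error - train_error
= 8.0 - 1.5
= 6.5%
A moderate gap.

6.5


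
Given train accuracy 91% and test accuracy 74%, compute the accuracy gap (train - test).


Gap = train_accuracy - test_accuracy
= 91 - 74
= 17%
This gap suggests the model is overfitting.

17


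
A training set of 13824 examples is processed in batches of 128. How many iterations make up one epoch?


Iterations per epoch = dataset_size / batch_size
= 13824 / 128
= 108

108


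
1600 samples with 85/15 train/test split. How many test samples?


Train samples = 1600 * 85% = 1360
Test samples = 1600 - 1360
= 240

240


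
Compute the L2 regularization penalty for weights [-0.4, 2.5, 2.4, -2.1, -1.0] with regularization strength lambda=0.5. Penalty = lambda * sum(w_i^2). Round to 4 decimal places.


Squaring each weight:
(-0.4)^2 = 0.16
2.5^2 = 6.25
2.4^2 = 5.76
(-2.1)^2 = 4.41
(-1.0)^2 = 1.0
Sum of squares = 17.58
Penalty = 0.5 * 17.58 = 8.7900

8.7900


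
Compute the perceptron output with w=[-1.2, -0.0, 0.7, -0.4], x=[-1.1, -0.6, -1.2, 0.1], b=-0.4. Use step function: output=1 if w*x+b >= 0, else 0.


z = w . x + b
= -1.2*-1.1 + -0.0*-0.6 + 0.7*-1.2 + -0.4*0.1 + -0.4
= 1.32 + 0.0 + -0.84 + -0.04 + -0.4
= 0.44 + -0.4
= 0.04
Since z = 0.04 >= 0, output = 1

1


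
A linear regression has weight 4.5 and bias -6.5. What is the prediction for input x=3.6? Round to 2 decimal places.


y = 4.5 * 3.6 + (-6.5)
= 16.2 + (-6.5)
= 9.70

9.70


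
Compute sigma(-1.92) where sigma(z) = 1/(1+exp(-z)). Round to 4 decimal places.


sigmoid(z) = 1 / (1 + exp(-z))
exp(-(-1.92)) = exp(1.92) = 6.821
1 + 6.821 = 7.821
1 / 7.821 = 0.1279

0.1279


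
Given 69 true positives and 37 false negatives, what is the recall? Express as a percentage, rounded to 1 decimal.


Recall = TP / (TP + FN) * 100
= 69 / (69 + 37)
= 69 / 106
= 0.6509
= 65.1%

65.1


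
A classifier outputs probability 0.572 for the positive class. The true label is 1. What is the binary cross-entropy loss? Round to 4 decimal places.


For y=1: Loss = -log(p)
= -log(0.572)
= -(-0.5586)
= 0.5586

0.5586


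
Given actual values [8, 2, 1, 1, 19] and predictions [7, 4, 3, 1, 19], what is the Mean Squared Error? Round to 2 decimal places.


Differences: [1, -2, -2, 0, 0]
Squared errors: [1, 4, 4, 0, 0]
Sum of squared errors = 9
MSE = 9 / 5 = 1.80

1.80


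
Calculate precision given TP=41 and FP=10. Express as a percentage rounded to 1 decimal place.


Precision = TP / (TP + FP) * 100
= 41 / (41 + 10)
= 41 / 51
= 0.8039
= 80.4%

80.4


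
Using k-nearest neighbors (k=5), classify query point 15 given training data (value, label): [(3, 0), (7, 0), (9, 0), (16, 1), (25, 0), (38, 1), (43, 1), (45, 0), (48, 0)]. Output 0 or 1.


Distances from query 15:
Point 16 (class 1): distance = 1
Point 9 (class 0): distance = 6
Point 7 (class 0): distance = 8
Point 25 (class 0): distance = 10
Point 3 (class 0): distance = 12
K=5 nearest neighbors: classes = [1, 0, 0, 0, 0]
Votes for class 1: 1 / 5
Majority vote => class 0

0


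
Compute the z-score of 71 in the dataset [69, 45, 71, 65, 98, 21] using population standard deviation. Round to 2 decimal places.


Mean = (69 + 45 + 71 + 65 + 98 + 21) / 6 = 61.5
Variance = sum((x_i - mean)^2) / n = 567.25
Std = sqrt(567.25) = 23.817
Z = (x - mean) / std
= (71 - 61.5) / 23.817
= 9.5 / 23.817
= 0.40

0.40


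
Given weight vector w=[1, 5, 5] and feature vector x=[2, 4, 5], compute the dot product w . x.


Element-wise products:
1 * 2 = 2
5 * 4 = 20
5 * 5 = 25
Sum = 2 + 20 + 25
= 47

47
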